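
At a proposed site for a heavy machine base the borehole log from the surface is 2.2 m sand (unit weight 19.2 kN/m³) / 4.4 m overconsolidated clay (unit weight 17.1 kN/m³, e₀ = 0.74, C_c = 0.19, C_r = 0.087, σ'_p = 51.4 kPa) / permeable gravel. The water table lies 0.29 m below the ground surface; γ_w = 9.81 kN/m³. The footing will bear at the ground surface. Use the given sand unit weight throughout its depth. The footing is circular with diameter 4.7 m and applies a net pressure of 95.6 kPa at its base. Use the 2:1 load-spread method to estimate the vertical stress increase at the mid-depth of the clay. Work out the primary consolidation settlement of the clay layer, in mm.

Mid-depth of clay below the ground surface: z = 2.2 + 4.4/2 = 4.4 m.
Total vertical stress at mid-clay: σ_v = 19.2×2.2 + 17.1×2.2 = 79.86 kPa.
Pore pressure: u = 9.81×(4.4 − 0.29) = 40.319 kPa.
Initial effective stress: σ'_0 = σ_v − u = 79.86 − 40.319 = 39.541 kPa.
Stress increase at mid-clay by the 2:1 spreading method:
Δσ ≈ qD²/(D+z)² = 95.6×4.7²/(4.7+4.4)² = 25.502 kPa
Final effective stress: σ'_f = 39.541 + 25.502 = 65.043 kPa.
σ'_f = 65.043 > σ'_p = 51.4 kPa, so the stress path crosses the preconsolidation pressure — recompression up to σ'_p, then virgin compression beyond:
S_c = H/(1+e₀)·[C_r·log₁₀(σ'_p/σ'_0) + C_c·log₁₀(σ'_f/σ'_p)]
    = 4.4/1.74 × [0.087×log₁₀(51.4/39.541) + 0.19×log₁₀(65.043/51.4)]
    = 2.5287 × [0.0099106 + 0.019425] = 0.07418 m

S_c ≈ 74.2 mm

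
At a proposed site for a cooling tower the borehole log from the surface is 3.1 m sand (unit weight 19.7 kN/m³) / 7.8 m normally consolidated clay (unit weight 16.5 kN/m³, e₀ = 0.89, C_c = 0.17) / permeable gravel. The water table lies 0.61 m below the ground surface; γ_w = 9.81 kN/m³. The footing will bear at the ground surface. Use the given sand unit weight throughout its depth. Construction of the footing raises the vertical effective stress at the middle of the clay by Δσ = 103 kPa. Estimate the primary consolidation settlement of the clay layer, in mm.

Mid-depth of clay below the ground surface: z = 3.1 + 7.8/2 = 7 m.
Total vertical stress at mid-clay: σ_v = 19.7×3.1 + 16.5×3.9 = 125.42 kPa.
Pore pressure: u = 9.81×(7 − 0.61) = 62.686 kPa.
Initial effective stress: σ'_0 = σ_v − u = 125.42 − 62.686 = 62.734 kPa.
Final effective stress: σ'_f = σ'_0 + Δσ = 62.734 + 103 = 165.73 kPa.
Normally consolidated clay, so the full stress increment lies on the virgin compression line:
S_c = C_c·H/(1+e₀)·log₁₀(σ'_f/σ'_0) = 0.17×7.8/(1+0.89)×log₁₀(165.73/62.734)
    = 0.70159 × 0.4219 = 0.296 m

S_c ≈ 296 mm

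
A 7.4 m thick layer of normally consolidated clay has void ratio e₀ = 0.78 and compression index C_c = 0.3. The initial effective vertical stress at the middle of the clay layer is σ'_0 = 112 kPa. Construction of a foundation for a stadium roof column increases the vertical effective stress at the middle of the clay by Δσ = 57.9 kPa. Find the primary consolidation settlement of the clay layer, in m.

S_c ≈ 0.226 m

Final effective stress: σ'_f = σ'_0 + Δσ = 112 + 57.9 = 169.9 kPa.
Normally consolidated clay, so the full stress increment lies on the virgin compression line:
S_c = C_c·H/(1+e₀)·log₁₀(σ'_f/σ'_0) = 0.3×7.4/(1+0.78)×log₁₀(169.9/112)
    = 1.2472 × 0.18098 = 0.2257 m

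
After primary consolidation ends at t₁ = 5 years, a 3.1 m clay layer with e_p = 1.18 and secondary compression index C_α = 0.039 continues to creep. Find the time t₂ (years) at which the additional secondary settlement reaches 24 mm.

S_s = C_α·H/(1+e_p)·log₁₀(t₂/t₁) ⇒ log₁₀(t₂/t₁) = S_s·(1+e_p)/(C_α·H).
log₁₀(t₂/t₁) = 0.024 × (1+1.18) / (0.039×3.1) = 0.4328
t₂ = t₁ × 10^0.4328 = 5 × 2.709 = 13.54 years

t₂ ≈ 13.5 years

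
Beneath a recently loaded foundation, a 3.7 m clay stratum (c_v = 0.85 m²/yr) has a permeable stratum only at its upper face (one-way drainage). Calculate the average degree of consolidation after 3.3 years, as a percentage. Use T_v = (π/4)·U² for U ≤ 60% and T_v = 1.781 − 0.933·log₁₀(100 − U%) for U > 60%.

Drainage path length: H_d = H = 3.7 m (single drainage).
T_v = c_v·t/H_d² = 0.85×3.3/3.7² = 0.20489.
T_v = 0.20489 corresponds to the U ≤ 60% branch:
U = √(4T_v/π) = 0.5108

U ≈ 51.1 %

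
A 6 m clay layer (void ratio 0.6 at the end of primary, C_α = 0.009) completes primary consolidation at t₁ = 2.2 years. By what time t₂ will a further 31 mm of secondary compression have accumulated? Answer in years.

S_s = C_α·H/(1+e_p)·log₁₀(t₂/t₁) ⇒ log₁₀(t₂/t₁) = S_s·(1+e_p)/(C_α·H).
log₁₀(t₂/t₁) = 0.031 × (1+0.6) / (0.009×6) = 0.9185
t₂ = t₁ × 10^0.9185 = 2.2 × 8.289 = 18.24 years

t₂ ≈ 18.2 years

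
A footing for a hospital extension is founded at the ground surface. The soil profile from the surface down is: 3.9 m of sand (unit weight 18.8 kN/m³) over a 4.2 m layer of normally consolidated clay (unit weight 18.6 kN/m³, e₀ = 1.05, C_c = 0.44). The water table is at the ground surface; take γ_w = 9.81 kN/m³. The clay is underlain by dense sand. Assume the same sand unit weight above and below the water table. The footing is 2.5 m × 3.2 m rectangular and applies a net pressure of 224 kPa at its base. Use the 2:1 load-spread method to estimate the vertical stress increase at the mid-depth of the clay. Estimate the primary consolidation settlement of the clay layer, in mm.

Mid-depth of clay below the ground surface: z = 3.9 + 4.2/2 = 6 m.
Total vertical stress at mid-clay: σ_v = 18.8×3.9 + 18.6×2.1 = 112.38 kPa.
Pore pressure: u = 9.81×(6 − 0) = 58.86 kPa.
Initial effective stress: σ'_0 = σ_v − u = 112.38 − 58.86 = 53.52 kPa.
Stress increase at mid-clay by the 2:1 spreading method:
Δσ = qBL/((B+z)(L+z)) = 224×2.5×3.2/((2.5+6)(3.2+6)) = 22.916 kPa
Final effective stress: σ'_f = σ'_0 + Δσ = 53.52 + 22.916 = 76.436 kPa.
Normally consolidated clay, so the full stress increment lies on the virgin compression line:
S_c = C_c·H/(1+e₀)·log₁₀(σ'_f/σ'_0) = 0.44×4.2/(1+1.05)×log₁₀(76.436/53.52)
    = 0.90146 × 0.15478 = 0.1395 m

S_c ≈ 140 mm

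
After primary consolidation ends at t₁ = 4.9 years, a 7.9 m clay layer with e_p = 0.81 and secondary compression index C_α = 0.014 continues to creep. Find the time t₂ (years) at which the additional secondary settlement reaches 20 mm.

S_s = C_α·H/(1+e_p)·log₁₀(t₂/t₁) ⇒ log₁₀(t₂/t₁) = S_s·(1+e_p)/(C_α·H).
log₁₀(t₂/t₁) = 0.02 × (1+0.81) / (0.014×7.9) = 0.3273
t₂ = t₁ × 10^0.3273 = 4.9 × 2.125 = 10.41 years

t₂ ≈ 10.4 years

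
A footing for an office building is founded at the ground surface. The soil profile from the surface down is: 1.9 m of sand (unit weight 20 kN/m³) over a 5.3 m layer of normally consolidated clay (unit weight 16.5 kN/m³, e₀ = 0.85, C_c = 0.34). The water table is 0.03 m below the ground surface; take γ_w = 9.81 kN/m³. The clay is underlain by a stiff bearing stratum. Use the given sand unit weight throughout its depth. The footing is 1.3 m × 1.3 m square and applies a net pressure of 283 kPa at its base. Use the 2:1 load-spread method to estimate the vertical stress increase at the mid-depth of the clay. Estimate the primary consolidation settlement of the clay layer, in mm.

Mid-depth of clay below the ground surface: z = 1.9 + 5.3/2 = 4.55 m.
Total vertical stress at mid-clay: σ_v = 20×1.9 + 16.5×2.65 = 81.725 kPa.
Pore pressure: u = 9.81×(4.55 − 0.03) = 44.341 kPa.
Initial effective stress: σ'_0 = σ_v − u = 81.725 − 44.341 = 37.384 kPa.
Stress increase at mid-clay by the 2:1 spreading method:
Δσ = qBL/((B+z)(L+z)) = 283×1.3×1.3/((1.3+4.55)(1.3+4.55)) = 13.975 kPa
Final effective stress: σ'_f = σ'_0 + Δσ = 37.384 + 13.975 = 51.359 kPa.
Normally consolidated clay, so the full stress increment lies on the virgin compression line:
S_c = C_c·H/(1+e₀)·log₁₀(σ'_f/σ'_0) = 0.34×5.3/(1+0.85)×log₁₀(51.359/37.384)
    = 0.97405 × 0.13793 = 0.1344 m

S_c ≈ 134 mm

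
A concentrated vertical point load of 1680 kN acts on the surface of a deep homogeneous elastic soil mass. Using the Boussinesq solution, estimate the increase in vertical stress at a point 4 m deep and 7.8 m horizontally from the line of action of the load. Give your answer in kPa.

Δσ_z ≈ 0.992 kPa

Boussinesq vertical stress below a point load on an elastic half-space:
Δσ_z = 3P/(2πz²) · [1 + (r/z)²]^(−5/2)
r/z = 7.8/4 = 1.95; [1+(r/z)²]^(−5/2) = 0.019785.
Δσ_z = 3×1680/(2π×4²) × 0.019785 = 50.134 × 0.019785 = 0.9919 kPa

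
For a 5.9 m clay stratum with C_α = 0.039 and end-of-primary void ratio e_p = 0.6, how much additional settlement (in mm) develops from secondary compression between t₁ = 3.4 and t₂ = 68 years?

S_s ≈ 187 mm

Secondary compression: S_s = C_α·H/(1+e_p)·log₁₀(t₂/t₁)
S_s = 0.039×5.9/(1+0.6)×log₁₀(68/3.4)
    = 0.1438 × 1.301 = 0.1871 m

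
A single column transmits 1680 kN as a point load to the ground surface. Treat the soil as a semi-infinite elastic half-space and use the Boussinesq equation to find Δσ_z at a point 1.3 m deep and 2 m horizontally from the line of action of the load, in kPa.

Δσ_z ≈ 22.8 kPa

Boussinesq vertical stress below a point load on an elastic half-space:
Δσ_z = 3P/(2πz²) · [1 + (r/z)²]^(−5/2)
r/z = 2/1.3 = 1.5385; [1+(r/z)²]^(−5/2) = 0.048077.
Δσ_z = 3×1680/(2π×1.3²) × 0.048077 = 474.64 × 0.048077 = 22.82 kPa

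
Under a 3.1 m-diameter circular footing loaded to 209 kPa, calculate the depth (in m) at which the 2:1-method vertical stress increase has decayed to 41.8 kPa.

2:1 spreading — at depth z the loaded area has grown by z in each plan dimension:
qD²/(D+z)² = Δσ_z ⇒ z = D(√(q/Δσ_z) − 1) = 3.1×(√(209/41.8) − 1) = 3.832 m

z ≈ 3.83 m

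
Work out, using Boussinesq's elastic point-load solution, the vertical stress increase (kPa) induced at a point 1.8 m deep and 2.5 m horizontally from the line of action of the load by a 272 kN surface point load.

Boussinesq vertical stress below a point load on an elastic half-space:
Δσ_z = 3P/(2πz²) · [1 + (r/z)²]^(−5/2)
r/z = 2.5/1.8 = 1.3889; [1+(r/z)²]^(−5/2) = 0.068108.
Δσ_z = 3×272/(2π×1.8²) × 0.068108 = 40.083 × 0.068108 = 2.73 kPa

Δσ_z ≈ 2.73 kPa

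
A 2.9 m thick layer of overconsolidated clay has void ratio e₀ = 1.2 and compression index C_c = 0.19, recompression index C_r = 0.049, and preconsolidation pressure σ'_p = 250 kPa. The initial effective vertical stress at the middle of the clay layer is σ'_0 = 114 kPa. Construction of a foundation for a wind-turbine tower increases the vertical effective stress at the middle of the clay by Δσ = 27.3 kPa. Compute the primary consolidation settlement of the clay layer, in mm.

Final effective stress: σ'_f = 114 + 27.3 = 141.3 kPa.
σ'_f = 141.3 ≤ σ'_p = 250 kPa, so the clay remains overconsolidated and only the recompression index applies:
S_c = C_r·H/(1+e₀)·log₁₀(σ'_f/σ'_0) = 0.049×2.9/2.2×log₁₀(141.3/114)
    = 0.064592 × 0.093237 = 0.006022 m

S_c ≈ 6.02 mm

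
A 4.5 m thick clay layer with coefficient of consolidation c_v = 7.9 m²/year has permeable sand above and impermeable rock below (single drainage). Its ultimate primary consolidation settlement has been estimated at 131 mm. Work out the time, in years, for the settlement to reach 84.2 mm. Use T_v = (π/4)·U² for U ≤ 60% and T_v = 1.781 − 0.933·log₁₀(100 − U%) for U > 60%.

Drainage path length: H_d = H = 4.5 m (single drainage).
U = S(t)/S_ult = 84.2/131 = 0.6427.
U > 60%: T_v = 1.781 − 0.933·log₁₀(100 − 64.275) = 0.33207.
t = T_v·H_d²/c_v = 0.33207×4.5²/7.9 = 0.8512 years.

t ≈ 0.851 years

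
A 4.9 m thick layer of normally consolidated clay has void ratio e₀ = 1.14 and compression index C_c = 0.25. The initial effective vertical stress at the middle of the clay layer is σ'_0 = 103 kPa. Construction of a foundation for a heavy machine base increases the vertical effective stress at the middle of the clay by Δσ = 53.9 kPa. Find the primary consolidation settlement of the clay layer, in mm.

Final effective stress: σ'_f = σ'_0 + Δσ = 103 + 53.9 = 156.9 kPa.
Normally consolidated clay, so the full stress increment lies on the virgin compression line:
S_c = C_c·H/(1+e₀)·log₁₀(σ'_f/σ'_0) = 0.25×4.9/(1+1.14)×log₁₀(156.9/103)
    = 0.57243 × 0.18279 = 0.1046 m

S_c ≈ 105 mm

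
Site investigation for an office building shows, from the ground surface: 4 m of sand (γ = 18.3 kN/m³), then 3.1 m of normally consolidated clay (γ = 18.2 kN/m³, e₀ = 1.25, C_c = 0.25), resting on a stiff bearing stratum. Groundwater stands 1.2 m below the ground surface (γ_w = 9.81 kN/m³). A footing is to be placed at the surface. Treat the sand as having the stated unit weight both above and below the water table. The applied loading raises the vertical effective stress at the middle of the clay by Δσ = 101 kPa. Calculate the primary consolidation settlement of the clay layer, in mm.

Mid-depth of clay below the ground surface: z = 4 + 3.1/2 = 5.55 m.
Total vertical stress at mid-clay: σ_v = 18.3×4 + 18.2×1.55 = 101.41 kPa.
Pore pressure: u = 9.81×(5.55 − 1.2) = 42.673 kPa.
Initial effective stress: σ'_0 = σ_v − u = 101.41 − 42.673 = 58.737 kPa.
Final effective stress: σ'_f = σ'_0 + Δσ = 58.737 + 101 = 159.74 kPa.
Normally consolidated clay, so the full stress increment lies on the virgin compression line:
S_c = C_c·H/(1+e₀)·log₁₀(σ'_f/σ'_0) = 0.25×3.1/(1+1.25)×log₁₀(159.74/58.737)
    = 0.34444 × 0.4345 = 0.1497 m

S_c ≈ 150 mm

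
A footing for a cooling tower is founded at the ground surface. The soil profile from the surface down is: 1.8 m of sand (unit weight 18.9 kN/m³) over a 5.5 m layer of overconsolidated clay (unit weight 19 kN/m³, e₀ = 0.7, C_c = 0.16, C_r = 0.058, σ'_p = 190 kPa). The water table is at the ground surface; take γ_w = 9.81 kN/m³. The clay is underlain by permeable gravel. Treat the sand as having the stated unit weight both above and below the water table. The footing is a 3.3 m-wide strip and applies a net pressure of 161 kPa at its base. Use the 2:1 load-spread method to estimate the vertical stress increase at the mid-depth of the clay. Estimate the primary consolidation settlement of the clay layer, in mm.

S_c ≈ 78.7 mm

Mid-depth of clay below the ground surface: z = 1.8 + 5.5/2 = 4.55 m.
Total vertical stress at mid-clay: σ_v = 18.9×1.8 + 19×2.75 = 86.27 kPa.
Pore pressure: u = 9.81×(4.55 − 0) = 44.636 kPa.
Initial effective stress: σ'_0 = σ_v − u = 86.27 − 44.636 = 41.634 kPa.
Stress increase at mid-clay by the 2:1 spreading method:
Δσ = qB/(B+z) = 161×3.3/(3.3+4.55) = 67.682 kPa
Final effective stress: σ'_f = 41.634 + 67.682 = 109.32 kPa.
σ'_f = 109.32 ≤ σ'_p = 190 kPa, so the clay remains overconsolidated and only the recompression index applies:
S_c = C_r·H/(1+e₀)·log₁₀(σ'_f/σ'_0) = 0.058×5.5/1.7×log₁₀(109.32/41.634)
    = 0.18765 × 0.41925 = 0.07867 m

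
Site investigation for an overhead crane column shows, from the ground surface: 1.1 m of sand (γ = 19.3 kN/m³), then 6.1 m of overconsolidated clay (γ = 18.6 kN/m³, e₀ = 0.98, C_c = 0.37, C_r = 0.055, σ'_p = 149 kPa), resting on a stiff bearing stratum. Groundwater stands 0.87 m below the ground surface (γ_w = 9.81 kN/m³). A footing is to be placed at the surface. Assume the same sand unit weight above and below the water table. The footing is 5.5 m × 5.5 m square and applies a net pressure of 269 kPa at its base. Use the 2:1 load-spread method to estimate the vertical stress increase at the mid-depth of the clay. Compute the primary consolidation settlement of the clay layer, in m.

Mid-depth of clay below the ground surface: z = 1.1 + 6.1/2 = 4.15 m.
Total vertical stress at mid-clay: σ_v = 19.3×1.1 + 18.6×3.05 = 77.96 kPa.
Pore pressure: u = 9.81×(4.15 − 0.87) = 32.177 kPa.
Initial effective stress: σ'_0 = σ_v − u = 77.96 − 32.177 = 45.783 kPa.
Stress increase at mid-clay by the 2:1 spreading method:
Δσ = qBL/((B+z)(L+z)) = 269×5.5×5.5/((5.5+4.15)(5.5+4.15)) = 87.382 kPa
Final effective stress: σ'_f = 45.783 + 87.382 = 133.17 kPa.
σ'_f = 133.17 ≤ σ'_p = 149 kPa, so the clay remains overconsolidated and only the recompression index applies:
S_c = C_r·H/(1+e₀)·log₁₀(σ'_f/σ'_0) = 0.055×6.1/1.98×log₁₀(133.17/45.783)
    = 0.16944 × 0.4637 = 0.07857 m

S_c ≈ 0.0786 m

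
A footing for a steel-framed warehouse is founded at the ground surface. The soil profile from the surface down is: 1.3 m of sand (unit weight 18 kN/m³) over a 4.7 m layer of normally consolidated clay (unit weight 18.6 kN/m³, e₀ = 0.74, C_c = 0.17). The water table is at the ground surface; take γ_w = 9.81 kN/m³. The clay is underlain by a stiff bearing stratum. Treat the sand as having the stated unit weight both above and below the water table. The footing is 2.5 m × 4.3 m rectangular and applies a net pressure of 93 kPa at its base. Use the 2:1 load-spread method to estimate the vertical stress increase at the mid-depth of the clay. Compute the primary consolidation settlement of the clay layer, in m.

Mid-depth of clay below the ground surface: z = 1.3 + 4.7/2 = 3.65 m.
Total vertical stress at mid-clay: σ_v = 18×1.3 + 18.6×2.35 = 67.11 kPa.
Pore pressure: u = 9.81×(3.65 − 0) = 35.806 kPa.
Initial effective stress: σ'_0 = σ_v − u = 67.11 − 35.806 = 31.304 kPa.
Stress increase at mid-clay by the 2:1 spreading method:
Δσ = qBL/((B+z)(L+z)) = 93×2.5×4.3/((2.5+3.65)(4.3+3.65)) = 20.448 kPa
Final effective stress: σ'_f = σ'_0 + Δσ = 31.304 + 20.448 = 51.752 kPa.
Normally consolidated clay, so the full stress increment lies on the virgin compression line:
S_c = C_c·H/(1+e₀)·log₁₀(σ'_f/σ'_0) = 0.17×4.7/(1+0.74)×log₁₀(51.752/31.304)
    = 0.4592 × 0.21833 = 0.1003 m

S_c ≈ 0.1 m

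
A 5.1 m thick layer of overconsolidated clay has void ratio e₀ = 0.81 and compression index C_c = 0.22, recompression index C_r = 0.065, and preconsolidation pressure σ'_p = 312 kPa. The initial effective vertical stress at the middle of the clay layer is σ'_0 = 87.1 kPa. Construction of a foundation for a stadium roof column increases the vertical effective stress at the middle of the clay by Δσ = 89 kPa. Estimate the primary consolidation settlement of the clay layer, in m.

Final effective stress: σ'_f = 87.1 + 89 = 176.1 kPa.
σ'_f = 176.1 ≤ σ'_p = 312 kPa, so the clay remains overconsolidated and only the recompression index applies:
S_c = C_r·H/(1+e₀)·log₁₀(σ'_f/σ'_0) = 0.065×5.1/1.81×log₁₀(176.1/87.1)
    = 0.18315 × 0.30574 = 0.056 m

S_c ≈ 0.056 m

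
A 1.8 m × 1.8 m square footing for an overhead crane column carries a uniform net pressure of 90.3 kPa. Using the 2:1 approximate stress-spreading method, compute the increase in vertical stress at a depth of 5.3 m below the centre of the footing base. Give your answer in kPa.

By the 2:1 method the load spreads at 1 horizontal : 2 vertical, so at depth z the loaded area has grown by z in each plan dimension:
Δσ = qBL/((B+z)(L+z)) = 90.3×1.8×1.8/((1.8+5.3)(1.8+5.3)) = 5.8038 kPa

Δσ_z ≈ 5.8 kPa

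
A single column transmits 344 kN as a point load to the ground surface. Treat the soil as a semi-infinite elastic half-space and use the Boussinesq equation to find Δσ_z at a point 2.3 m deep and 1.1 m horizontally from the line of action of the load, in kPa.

Boussinesq vertical stress below a point load on an elastic half-space:
Δσ_z = 3P/(2πz²) · [1 + (r/z)²]^(−5/2)
r/z = 1.1/2.3 = 0.47826; [1+(r/z)²]^(−5/2) = 0.59752.
Δσ_z = 3×344/(2π×2.3²) × 0.59752 = 31.049 × 0.59752 = 18.55 kPa

Δσ_z ≈ 18.6 kPa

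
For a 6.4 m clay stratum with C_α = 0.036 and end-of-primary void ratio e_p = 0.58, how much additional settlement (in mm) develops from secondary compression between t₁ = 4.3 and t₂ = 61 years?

Secondary compression: S_s = C_α·H/(1+e_p)·log₁₀(t₂/t₁)
S_s = 0.036×6.4/(1+0.58)×log₁₀(61/4.3)
    = 0.1458 × 1.152 = 0.168 m

S_s ≈ 168 mm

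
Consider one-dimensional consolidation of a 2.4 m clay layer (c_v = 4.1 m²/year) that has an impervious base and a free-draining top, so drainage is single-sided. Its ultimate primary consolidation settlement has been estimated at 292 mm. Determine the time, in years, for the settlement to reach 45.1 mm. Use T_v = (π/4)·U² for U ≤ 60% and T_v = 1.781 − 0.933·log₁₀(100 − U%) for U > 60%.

t ≈ 0.0263 years

Drainage path length: H_d = H = 2.4 m (single drainage).
U = S(t)/S_ult = 45.1/292 = 0.1545.
U ≤ 60%: T_v = (π/4)·U² = (π/4)×0.15445² = 0.018736.
t = T_v·H_d²/c_v = 0.018736×2.4²/4.1 = 0.02632 years.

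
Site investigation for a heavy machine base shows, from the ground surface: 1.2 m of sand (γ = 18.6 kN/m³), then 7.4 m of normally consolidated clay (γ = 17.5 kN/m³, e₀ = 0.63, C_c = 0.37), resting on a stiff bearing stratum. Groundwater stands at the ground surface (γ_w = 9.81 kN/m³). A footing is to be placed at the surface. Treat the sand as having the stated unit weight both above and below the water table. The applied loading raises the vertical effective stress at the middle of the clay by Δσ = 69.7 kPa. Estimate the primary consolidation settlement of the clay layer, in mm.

S_c ≈ 748 mm

Mid-depth of clay below the ground surface: z = 1.2 + 7.4/2 = 4.9 m.
Total vertical stress at mid-clay: σ_v = 18.6×1.2 + 17.5×3.7 = 87.07 kPa.
Pore pressure: u = 9.81×(4.9 − 0) = 48.069 kPa.
Initial effective stress: σ'_0 = σ_v − u = 87.07 − 48.069 = 39.001 kPa.
Final effective stress: σ'_f = σ'_0 + Δσ = 39.001 + 69.7 = 108.7 kPa.
Normally consolidated clay, so the full stress increment lies on the virgin compression line:
S_c = C_c·H/(1+e₀)·log₁₀(σ'_f/σ'_0) = 0.37×7.4/(1+0.63)×log₁₀(108.7/39.001)
    = 1.6798 × 0.44515 = 0.7478 m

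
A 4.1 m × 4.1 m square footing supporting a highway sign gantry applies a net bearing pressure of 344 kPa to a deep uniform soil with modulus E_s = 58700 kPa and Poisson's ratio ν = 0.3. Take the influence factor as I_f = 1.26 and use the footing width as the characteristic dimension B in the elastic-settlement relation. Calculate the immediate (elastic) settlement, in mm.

S_e ≈ 27.5 mm

Immediate (elastic) settlement: S_e = q·B·(1−ν²)/E_s · I_f.
S_e = 344 × 4.1 × (1 − 0.3²) / 58700 × 1.26
    = 344 × 4.1 × 0.91 / 58700 × 1.26
    = 0.02755 m = 27.55 mm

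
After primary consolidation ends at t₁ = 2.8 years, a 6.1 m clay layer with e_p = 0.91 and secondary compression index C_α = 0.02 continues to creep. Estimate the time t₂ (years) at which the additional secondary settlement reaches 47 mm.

S_s = C_α·H/(1+e_p)·log₁₀(t₂/t₁) ⇒ log₁₀(t₂/t₁) = S_s·(1+e_p)/(C_α·H).
log₁₀(t₂/t₁) = 0.047 × (1+0.91) / (0.02×6.1) = 0.7358
t₂ = t₁ × 10^0.7358 = 2.8 × 5.443 = 15.24 years

t₂ ≈ 15.2 years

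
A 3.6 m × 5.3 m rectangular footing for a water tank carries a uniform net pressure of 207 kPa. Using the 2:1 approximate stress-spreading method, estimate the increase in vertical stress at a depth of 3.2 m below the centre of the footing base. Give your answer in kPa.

By the 2:1 method the load spreads at 1 horizontal : 2 vertical, so at depth z the loaded area has grown by z in each plan dimension:
Δσ = qBL/((B+z)(L+z)) = 207×3.6×5.3/((3.6+3.2)(5.3+3.2)) = 68.331 kPa

Δσ_z ≈ 68.3 kPa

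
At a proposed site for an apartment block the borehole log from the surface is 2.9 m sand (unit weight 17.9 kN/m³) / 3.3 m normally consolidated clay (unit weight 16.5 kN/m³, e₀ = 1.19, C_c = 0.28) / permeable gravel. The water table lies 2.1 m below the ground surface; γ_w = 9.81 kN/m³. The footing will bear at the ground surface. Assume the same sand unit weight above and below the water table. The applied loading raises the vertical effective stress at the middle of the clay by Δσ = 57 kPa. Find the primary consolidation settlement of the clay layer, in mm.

S_c ≈ 130 mm

Mid-depth of clay below the ground surface: z = 2.9 + 3.3/2 = 4.55 m.
Total vertical stress at mid-clay: σ_v = 17.9×2.9 + 16.5×1.65 = 79.135 kPa.
Pore pressure: u = 9.81×(4.55 − 2.1) = 24.035 kPa.
Initial effective stress: σ'_0 = σ_v − u = 79.135 − 24.035 = 55.1 kPa.
Final effective stress: σ'_f = σ'_0 + Δσ = 55.1 + 57 = 112.1 kPa.
Normally consolidated clay, so the full stress increment lies on the virgin compression line:
S_c = C_c·H/(1+e₀)·log₁₀(σ'_f/σ'_0) = 0.28×3.3/(1+1.19)×log₁₀(112.1/55.1)
    = 0.42192 × 0.30845 = 0.1301 m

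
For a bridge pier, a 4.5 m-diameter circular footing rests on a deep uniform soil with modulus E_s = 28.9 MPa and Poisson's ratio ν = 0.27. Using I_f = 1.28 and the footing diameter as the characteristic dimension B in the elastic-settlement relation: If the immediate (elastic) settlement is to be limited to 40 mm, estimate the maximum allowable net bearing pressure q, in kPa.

E_s = 28.9 MPa = 28900 kPa.
S_e = q·B·(1−ν²)/E_s · I_f  ⇒  q = S_e·E_s / (B·(1−ν²)·I_f).
q = 0.04 × 28900 / (4.5 × 0.9271 × 1.28) = 216.5 kPa

q ≈ 216 kPa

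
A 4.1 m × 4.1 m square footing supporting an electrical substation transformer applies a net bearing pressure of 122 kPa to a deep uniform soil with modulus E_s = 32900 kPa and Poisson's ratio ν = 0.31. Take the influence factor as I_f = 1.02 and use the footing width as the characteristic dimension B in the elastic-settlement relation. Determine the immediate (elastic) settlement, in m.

S_e ≈ 0.014 m

Immediate (elastic) settlement: S_e = q·B·(1−ν²)/E_s · I_f.
S_e = 122 × 4.1 × (1 − 0.31²) / 32900 × 1.02
    = 122 × 4.1 × 0.9039 / 32900 × 1.02
    = 0.01402 m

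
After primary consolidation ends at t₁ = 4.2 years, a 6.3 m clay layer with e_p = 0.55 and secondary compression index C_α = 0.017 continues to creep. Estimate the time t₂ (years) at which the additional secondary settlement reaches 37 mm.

t₂ ≈ 14.4 years

S_s = C_α·H/(1+e_p)·log₁₀(t₂/t₁) ⇒ log₁₀(t₂/t₁) = S_s·(1+e_p)/(C_α·H).
log₁₀(t₂/t₁) = 0.037 × (1+0.55) / (0.017×6.3) = 0.5355
t₂ = t₁ × 10^0.5355 = 4.2 × 3.431 = 14.41 years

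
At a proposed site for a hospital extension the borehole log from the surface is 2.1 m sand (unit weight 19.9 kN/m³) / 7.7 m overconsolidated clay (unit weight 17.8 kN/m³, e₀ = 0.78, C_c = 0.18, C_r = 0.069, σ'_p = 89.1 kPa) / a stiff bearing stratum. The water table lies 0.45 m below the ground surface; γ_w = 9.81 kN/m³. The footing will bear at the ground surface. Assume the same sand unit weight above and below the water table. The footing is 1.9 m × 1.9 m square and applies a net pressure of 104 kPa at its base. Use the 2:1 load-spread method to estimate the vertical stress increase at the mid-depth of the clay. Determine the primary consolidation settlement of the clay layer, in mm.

S_c ≈ 13.3 mm

Mid-depth of clay below the ground surface: z = 2.1 + 7.7/2 = 5.95 m.
Total vertical stress at mid-clay: σ_v = 19.9×2.1 + 17.8×3.85 = 110.32 kPa.
Pore pressure: u = 9.81×(5.95 − 0.45) = 53.955 kPa.
Initial effective stress: σ'_0 = σ_v − u = 110.32 − 53.955 = 56.365 kPa.
Stress increase at mid-clay by the 2:1 spreading method:
Δσ = qBL/((B+z)(L+z)) = 104×1.9×1.9/((1.9+5.95)(1.9+5.95)) = 6.0926 kPa
Final effective stress: σ'_f = 56.365 + 6.0926 = 62.458 kPa.
σ'_f = 62.458 ≤ σ'_p = 89.1 kPa, so the clay remains overconsolidated and only the recompression index applies:
S_c = C_r·H/(1+e₀)·log₁₀(σ'_f/σ'_0) = 0.069×7.7/1.78×log₁₀(62.458/56.365)
    = 0.29848 × 0.044579 = 0.01331 m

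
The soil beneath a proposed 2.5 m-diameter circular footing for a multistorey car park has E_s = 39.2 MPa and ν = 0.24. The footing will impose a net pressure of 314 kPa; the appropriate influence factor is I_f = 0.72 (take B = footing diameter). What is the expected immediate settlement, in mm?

Immediate (elastic) settlement: S_e = q·B·(1−ν²)/E_s · I_f.
E_s = 39.2 MPa = 39200 kPa.
S_e = 314 × 2.5 × (1 − 0.24²) / 39200 × 0.72
    = 314 × 2.5 × 0.9424 / 39200 × 0.72
    = 0.01359 m = 13.59 mm

S_e ≈ 13.6 mm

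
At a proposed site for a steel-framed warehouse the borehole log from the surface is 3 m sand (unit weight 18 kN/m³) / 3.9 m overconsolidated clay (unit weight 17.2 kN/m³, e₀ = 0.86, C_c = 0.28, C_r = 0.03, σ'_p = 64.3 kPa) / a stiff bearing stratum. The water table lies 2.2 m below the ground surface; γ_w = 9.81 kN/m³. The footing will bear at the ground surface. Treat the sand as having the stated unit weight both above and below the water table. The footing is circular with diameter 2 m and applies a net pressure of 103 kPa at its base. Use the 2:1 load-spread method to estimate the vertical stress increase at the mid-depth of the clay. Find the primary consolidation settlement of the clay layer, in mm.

Mid-depth of clay below the ground surface: z = 3 + 3.9/2 = 4.95 m.
Total vertical stress at mid-clay: σ_v = 18×3 + 17.2×1.95 = 87.54 kPa.
Pore pressure: u = 9.81×(4.95 − 2.2) = 26.978 kPa.
Initial effective stress: σ'_0 = σ_v − u = 87.54 − 26.978 = 60.562 kPa.
Stress increase at mid-clay by the 2:1 spreading method:
Δσ ≈ qD²/(D+z)² = 103×2²/(2+4.95)² = 8.5296 kPa
Final effective stress: σ'_f = 60.562 + 8.5296 = 69.092 kPa.
σ'_f = 69.092 > σ'_p = 64.3 kPa, so the stress path crosses the preconsolidation pressure — recompression up to σ'_p, then virgin compression beyond:
S_c = H/(1+e₀)·[C_r·log₁₀(σ'_p/σ'_0) + C_c·log₁₀(σ'_f/σ'_p)]
    = 3.9/1.86 × [0.03×log₁₀(64.3/60.562) + 0.28×log₁₀(69.092/64.3)]
    = 2.0968 × [0.00078032 + 0.0087407] = 0.01996 m

S_c ≈ 20 mm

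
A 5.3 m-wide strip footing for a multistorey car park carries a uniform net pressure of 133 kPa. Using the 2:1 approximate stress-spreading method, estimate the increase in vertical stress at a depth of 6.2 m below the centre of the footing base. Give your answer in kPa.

Δσ_z ≈ 61.3 kPa

By the 2:1 method the load spreads at 1 horizontal : 2 vertical, so at depth z the loaded area has grown by z in each plan dimension:
Δσ = qB/(B+z) = 133×5.3/(5.3+6.2) = 61.296 kPa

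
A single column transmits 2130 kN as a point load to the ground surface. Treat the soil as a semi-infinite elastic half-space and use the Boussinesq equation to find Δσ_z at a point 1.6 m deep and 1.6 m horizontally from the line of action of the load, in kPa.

Δσ_z ≈ 70.2 kPa

Boussinesq vertical stress below a point load on an elastic half-space:
Δσ_z = 3P/(2πz²) · [1 + (r/z)²]^(−5/2)
r/z = 1.6/1.6 = 1; [1+(r/z)²]^(−5/2) = 0.17678.
Δσ_z = 3×2130/(2π×1.6²) × 0.17678 = 397.27 × 0.17678 = 70.23 kPa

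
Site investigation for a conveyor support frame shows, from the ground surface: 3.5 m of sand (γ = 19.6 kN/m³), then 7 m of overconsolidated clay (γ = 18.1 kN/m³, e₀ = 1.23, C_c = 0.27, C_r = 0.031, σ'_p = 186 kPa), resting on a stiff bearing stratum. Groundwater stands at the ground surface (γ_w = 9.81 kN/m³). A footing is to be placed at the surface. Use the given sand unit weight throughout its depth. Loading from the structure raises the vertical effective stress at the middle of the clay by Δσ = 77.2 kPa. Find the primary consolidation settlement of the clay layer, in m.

S_c ≈ 0.0337 m

Mid-depth of clay below the ground surface: z = 3.5 + 7/2 = 7 m.
Total vertical stress at mid-clay: σ_v = 19.6×3.5 + 18.1×3.5 = 131.95 kPa.
Pore pressure: u = 9.81×(7 − 0) = 68.67 kPa.
Initial effective stress: σ'_0 = σ_v − u = 131.95 − 68.67 = 63.28 kPa.
Final effective stress: σ'_f = 63.28 + 77.2 = 140.48 kPa.
σ'_f = 140.48 ≤ σ'_p = 186 kPa, so the clay remains overconsolidated and only the recompression index applies:
S_c = C_r·H/(1+e₀)·log₁₀(σ'_f/σ'_0) = 0.031×7/2.23×log₁₀(140.48/63.28)
    = 0.097309 × 0.34635 = 0.0337 m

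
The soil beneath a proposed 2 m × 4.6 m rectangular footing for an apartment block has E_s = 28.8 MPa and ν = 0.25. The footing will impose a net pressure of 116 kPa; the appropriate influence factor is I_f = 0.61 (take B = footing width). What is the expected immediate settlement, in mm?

Immediate (elastic) settlement: S_e = q·B·(1−ν²)/E_s · I_f.
E_s = 28.8 MPa = 28800 kPa.
S_e = 116 × 2 × (1 − 0.25²) / 28800 × 0.61
    = 116 × 2 × 0.9375 / 28800 × 0.61
    = 0.004607 m = 4.607 mm

S_e ≈ 4.61 mm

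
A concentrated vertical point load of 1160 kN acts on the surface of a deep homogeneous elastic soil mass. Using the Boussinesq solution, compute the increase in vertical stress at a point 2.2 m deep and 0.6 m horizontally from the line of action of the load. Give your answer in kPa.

Δσ_z ≈ 95.6 kPa

Boussinesq vertical stress below a point load on an elastic half-space:
Δσ_z = 3P/(2πz²) · [1 + (r/z)²]^(−5/2)
r/z = 0.6/2.2 = 0.27273; [1+(r/z)²]^(−5/2) = 0.83581.
Δσ_z = 3×1160/(2π×2.2²) × 0.83581 = 114.43 × 0.83581 = 95.64 kPa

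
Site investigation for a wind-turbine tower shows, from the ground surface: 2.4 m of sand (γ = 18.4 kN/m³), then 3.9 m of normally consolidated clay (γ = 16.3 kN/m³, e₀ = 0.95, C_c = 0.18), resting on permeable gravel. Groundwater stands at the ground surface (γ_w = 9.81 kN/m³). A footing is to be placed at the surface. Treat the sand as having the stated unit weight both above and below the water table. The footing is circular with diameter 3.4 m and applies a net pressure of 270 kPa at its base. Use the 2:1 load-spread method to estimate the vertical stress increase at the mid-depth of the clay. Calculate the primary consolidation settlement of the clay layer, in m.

Mid-depth of clay below the ground surface: z = 2.4 + 3.9/2 = 4.35 m.
Total vertical stress at mid-clay: σ_v = 18.4×2.4 + 16.3×1.95 = 75.945 kPa.
Pore pressure: u = 9.81×(4.35 − 0) = 42.673 kPa.
Initial effective stress: σ'_0 = σ_v − u = 75.945 − 42.673 = 33.272 kPa.
Stress increase at mid-clay by the 2:1 spreading method:
Δσ ≈ qD²/(D+z)² = 270×3.4²/(3.4+4.35)² = 51.966 kPa
Final effective stress: σ'_f = σ'_0 + Δσ = 33.272 + 51.966 = 85.238 kPa.
Normally consolidated clay, so the full stress increment lies on the virgin compression line:
S_c = C_c·H/(1+e₀)·log₁₀(σ'_f/σ'_0) = 0.18×3.9/(1+0.95)×log₁₀(85.238/33.272)
    = 0.36 × 0.40855 = 0.1471 m

S_c ≈ 0.147 m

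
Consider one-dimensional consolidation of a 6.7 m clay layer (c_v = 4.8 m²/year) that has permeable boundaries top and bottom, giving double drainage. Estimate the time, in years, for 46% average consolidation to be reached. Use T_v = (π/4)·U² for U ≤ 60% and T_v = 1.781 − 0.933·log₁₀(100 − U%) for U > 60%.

t ≈ 0.389 years

Drainage path length: H_d = H/2 = 3.35 m (double drainage).
U ≤ 60%: T_v = (π/4)·U² = (π/4)×0.46² = 0.16619.
t = T_v·H_d²/c_v = 0.16619×3.35²/4.8 = 0.3886 years.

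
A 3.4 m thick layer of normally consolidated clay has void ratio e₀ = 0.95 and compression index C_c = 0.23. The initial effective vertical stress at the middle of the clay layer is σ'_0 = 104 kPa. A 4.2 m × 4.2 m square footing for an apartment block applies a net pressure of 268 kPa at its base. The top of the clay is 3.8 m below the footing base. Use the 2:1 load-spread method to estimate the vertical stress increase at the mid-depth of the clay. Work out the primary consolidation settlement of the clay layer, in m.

S_c ≈ 0.0687 m

Mid-depth of clay below the footing base: z = 3.8 + 3.4/2 = 5.5 m.
Stress increase at mid-clay by the 2:1 spreading method:
Δσ = qBL/((B+z)(L+z)) = 268×4.2×4.2/((4.2+5.5)(4.2+5.5)) = 50.245 kPa
Final effective stress: σ'_f = σ'_0 + Δσ = 104 + 50.245 = 154.25 kPa.
Normally consolidated clay, so the full stress increment lies on the virgin compression line:
S_c = C_c·H/(1+e₀)·log₁₀(σ'_f/σ'_0) = 0.23×3.4/(1+0.95)×log₁₀(154.25/104)
    = 0.40103 × 0.17119 = 0.06865 m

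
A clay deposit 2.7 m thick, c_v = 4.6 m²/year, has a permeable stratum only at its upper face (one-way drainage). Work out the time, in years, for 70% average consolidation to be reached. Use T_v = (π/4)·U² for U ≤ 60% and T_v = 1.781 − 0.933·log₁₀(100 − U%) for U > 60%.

t ≈ 0.638 years

Drainage path length: H_d = H = 2.7 m (single drainage).
U > 60%: T_v = 1.781 − 0.933·log₁₀(100 − 70) = 0.40285.
t = T_v·H_d²/c_v = 0.40285×2.7²/4.6 = 0.6384 years.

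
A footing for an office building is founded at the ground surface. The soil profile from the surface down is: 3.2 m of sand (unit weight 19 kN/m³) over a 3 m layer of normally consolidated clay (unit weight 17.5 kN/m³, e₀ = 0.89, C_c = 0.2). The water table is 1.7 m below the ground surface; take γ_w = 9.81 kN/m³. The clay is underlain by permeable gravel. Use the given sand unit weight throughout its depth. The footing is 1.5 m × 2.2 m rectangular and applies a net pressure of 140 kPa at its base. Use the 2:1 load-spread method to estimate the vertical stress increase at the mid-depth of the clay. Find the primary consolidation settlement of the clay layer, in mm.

S_c ≈ 23.7 mm

Mid-depth of clay below the ground surface: z = 3.2 + 3/2 = 4.7 m.
Total vertical stress at mid-clay: σ_v = 19×3.2 + 17.5×1.5 = 87.05 kPa.
Pore pressure: u = 9.81×(4.7 − 1.7) = 29.43 kPa.
Initial effective stress: σ'_0 = σ_v − u = 87.05 − 29.43 = 57.62 kPa.
Stress increase at mid-clay by the 2:1 spreading method:
Δσ = qBL/((B+z)(L+z)) = 140×1.5×2.2/((1.5+4.7)(2.2+4.7)) = 10.799 kPa
Final effective stress: σ'_f = σ'_0 + Δσ = 57.62 + 10.799 = 68.419 kPa.
Normally consolidated clay, so the full stress increment lies on the virgin compression line:
S_c = C_c·H/(1+e₀)·log₁₀(σ'_f/σ'_0) = 0.2×3/(1+0.89)×log₁₀(68.419/57.62)
    = 0.31746 × 0.074603 = 0.02368 m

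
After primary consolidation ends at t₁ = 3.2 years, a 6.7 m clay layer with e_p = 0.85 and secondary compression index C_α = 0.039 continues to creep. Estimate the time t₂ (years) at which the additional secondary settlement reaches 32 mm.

S_s = C_α·H/(1+e_p)·log₁₀(t₂/t₁) ⇒ log₁₀(t₂/t₁) = S_s·(1+e_p)/(C_α·H).
log₁₀(t₂/t₁) = 0.032 × (1+0.85) / (0.039×6.7) = 0.2266
t₂ = t₁ × 10^0.2266 = 3.2 × 1.685 = 5.391 years

t₂ ≈ 5.39 years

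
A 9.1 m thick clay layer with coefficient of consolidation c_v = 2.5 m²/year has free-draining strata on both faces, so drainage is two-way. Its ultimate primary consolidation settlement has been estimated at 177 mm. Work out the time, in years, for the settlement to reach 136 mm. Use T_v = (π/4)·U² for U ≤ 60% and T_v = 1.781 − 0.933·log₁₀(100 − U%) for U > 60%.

Drainage path length: H_d = H/2 = 4.55 m (double drainage).
U = S(t)/S_ult = 136/177 = 0.7684.
U > 60%: T_v = 1.781 − 0.933·log₁₀(100 − 76.836) = 0.50763.
t = T_v·H_d²/c_v = 0.50763×4.55²/2.5 = 4.204 years.

t ≈ 4.2 years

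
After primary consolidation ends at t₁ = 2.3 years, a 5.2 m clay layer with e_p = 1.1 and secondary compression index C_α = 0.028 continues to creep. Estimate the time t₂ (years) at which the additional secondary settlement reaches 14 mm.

t₂ ≈ 3.66 years

S_s = C_α·H/(1+e_p)·log₁₀(t₂/t₁) ⇒ log₁₀(t₂/t₁) = S_s·(1+e_p)/(C_α·H).
log₁₀(t₂/t₁) = 0.014 × (1+1.1) / (0.028×5.2) = 0.2019
t₂ = t₁ × 10^0.2019 = 2.3 × 1.592 = 3.661 years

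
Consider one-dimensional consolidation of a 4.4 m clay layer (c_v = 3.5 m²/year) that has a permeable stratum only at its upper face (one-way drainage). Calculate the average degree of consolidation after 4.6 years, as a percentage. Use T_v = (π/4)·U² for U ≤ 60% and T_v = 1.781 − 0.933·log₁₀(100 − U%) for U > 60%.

U ≈ 89.6 %

Drainage path length: H_d = H = 4.4 m (single drainage).
T_v = c_v·t/H_d² = 3.5×4.6/4.4² = 0.83161.
T_v = 0.83161 corresponds to the U > 60% branch:
U = 1 − 10^((1.781 − T_v)/0.933)/100 = 0.8959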